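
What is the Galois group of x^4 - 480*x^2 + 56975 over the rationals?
Gal(K/Q) = V_4 (Klein four-group, Z/2Z × Z/2Z)

f factors as (x^2 - 215)(x^2 - 265), so the splitting field is K = Q(sqrt(215), sqrt(265)). The elements 215, 265, 56975 are all non-squares in Q, so sqrt(215) and sqrt(265) generate independent quadratic extensions. Thus [K:Q] = 4 and Gal(K/Q) is generated by the two order-2 automorphisms sqrt(215) ↦ -sqrt(215) and sqrt(265) ↦ -sqrt(265), giving V_4.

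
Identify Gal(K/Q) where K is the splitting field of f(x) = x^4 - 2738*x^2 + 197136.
Gal(K/Q) = Z/2Z (cyclic of order 2)

f factors as (x^2 - 2664)(x^2 - 74), so the splitting field is K = Q(sqrt(2664), sqrt(74)). The squarefree part of 2664 is 74 and the squarefree part of 74 is also 74, so sqrt(2664) and sqrt(74) are both rational multiples of sqrt(74). Hence Q(sqrt(2664)) = Q(sqrt(74)) = Q(sqrt(74)), and the splitting field collapses to a single degree-2 extension with Galois group Z/2Z.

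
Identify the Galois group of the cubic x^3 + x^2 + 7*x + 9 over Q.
Gal(K/Q) = S_3 (symmetric group of order 6)

Compute the discriminant of x^3 + (1)*x^2 + (7)*x + (9): Δ = -2412. Since Δ is not a rational square, the Galois group is not contained in A_3; it must be the full S_3 (irreducibility of the cubic rules out anything smaller).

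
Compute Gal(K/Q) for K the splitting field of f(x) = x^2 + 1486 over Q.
Gal(K/Q) = Z/2Z (cyclic of order 2)

x^2 + 1486 is irreducible over Q since -1486 is not a rational square. The splitting field Q(sqrt(-1486)) has degree 2 over Q, and its unique nontrivial automorphism is sqrt(-1486) ↦ -sqrt(-1486). Hence Gal(Q(sqrt(-1486))/Q) = Z/2Z.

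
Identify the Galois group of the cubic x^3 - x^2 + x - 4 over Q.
Gal(K/Q) = S_3 (symmetric group of order 6)

Compute the discriminant of x^3 + (-1)*x^2 + (1)*x + (-4): Δ = -379. Since Δ is not a rational square, the Galois group is not contained in A_3; it must be the full S_3 (irreducibility of the cubic rules out anything smaller).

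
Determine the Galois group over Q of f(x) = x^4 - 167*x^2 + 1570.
Gal(K/Q) = V_4 (Klein four-group, Z/2Z × Z/2Z)

f factors as (x^2 - 10)(x^2 - 157), so the splitting field is K = Q(sqrt(10), sqrt(157)). The elements 10, 157, 1570 are all non-squares in Q, so sqrt(10) and sqrt(157) generate independent quadratic extensions. Thus [K:Q] = 4 and Gal(K/Q) is generated by the two order-2 automorphisms sqrt(10) ↦ -sqrt(10) and sqrt(157) ↦ -sqrt(157), giving V_4.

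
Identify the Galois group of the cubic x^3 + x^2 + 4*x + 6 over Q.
Gal(K/Q) = S_3 (symmetric group of order 6)

Compute the discriminant of x^3 + (1)*x^2 + (4)*x + (6): Δ = -804. Since Δ is not a rational square, the Galois group is not contained in A_3; it must be the full S_3 (irreducibility of the cubic rules out anything smaller).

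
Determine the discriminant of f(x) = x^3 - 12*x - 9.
Δ = 4725

For a depressed cubic x^3 + p x + q the discriminant is Δ = -4 p^3 - 27 q^2 = -4*(-12)^3 - 27*(-9)^2 = 6912 - 2187 = 4725.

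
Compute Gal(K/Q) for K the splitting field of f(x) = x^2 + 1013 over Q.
Gal(K/Q) = Z/2Z (cyclic of order 2)

x^2 + 1013 is irreducible over Q since -1013 is not a rational square. The splitting field Q(sqrt(-1013)) has degree 2 over Q, and its unique nontrivial automorphism is sqrt(-1013) ↦ -sqrt(-1013). Hence Gal(Q(sqrt(-1013))/Q) = Z/2Z.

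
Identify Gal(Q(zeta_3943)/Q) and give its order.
|Gal(Q(zeta_3943)/Q)| = phi(3943) = 3942; group ≅ (Z/3943Z)^* ≅ Z/3942Z

The n-th cyclotomic polynomial Φ_3943(x) is the minimal polynomial of zeta_3943 over Q and has degree phi(3943) = 3942. So Q(zeta_3943) is a degree-3942 Galois extension with Galois group (Z/3943Z)^*. (Z/3943Z)^* is cyclic since 3943 is an odd prime power (or 4). Hence Gal(Q(zeta_3943)/Q) ≅ Z/3942Z.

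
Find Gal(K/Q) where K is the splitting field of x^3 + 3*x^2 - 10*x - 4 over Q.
Gal(K/Q) = S_3 (symmetric group of order 6)

Compute the discriminant of x^3 + (3)*x^2 + (-10)*x + (-4): Δ = 7060. Since Δ is not a rational square, the Galois group is not contained in A_3; it must be the full S_3 (irreducibility of the cubic rules out anything smaller).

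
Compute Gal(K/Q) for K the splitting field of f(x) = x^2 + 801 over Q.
Gal(K/Q) = Z/2Z (cyclic of order 2)

x^2 + 801 is irreducible over Q since -801 is not a rational square. The splitting field Q(sqrt(-801)) has degree 2 over Q, and its unique nontrivial automorphism is sqrt(-801) ↦ -sqrt(-801). Hence Gal(Q(sqrt(-801))/Q) = Z/2Z.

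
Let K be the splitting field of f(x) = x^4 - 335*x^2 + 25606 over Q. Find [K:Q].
[K:Q] = 4

f factors as (x^2 - 118)(x^2 - 217); the splitting field is K = Q(sqrt(118), sqrt(217)). Since 118, 217, and 25606 are all non-squares in Q, the three subfields Q(sqrt(118)), Q(sqrt(217)), Q(sqrt(25606)) are distinct degree-2 extensions, so [K:Q] = 4 (Klein four Galois group).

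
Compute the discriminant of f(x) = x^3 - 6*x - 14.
Δ = -4428

For a depressed cubic x^3 + p x + q the discriminant is Δ = -4 p^3 - 27 q^2 = -4*(-6)^3 - 27*(-14)^2 = 864 - 5292 = -4428.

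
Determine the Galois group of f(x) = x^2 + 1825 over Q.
Gal(K/Q) = Z/2Z (cyclic of order 2)

x^2 + 1825 is irreducible over Q since -1825 is not a rational square. The splitting field Q(sqrt(-1825)) has degree 2 over Q, and its unique nontrivial automorphism is sqrt(-1825) ↦ -sqrt(-1825). Hence Gal(Q(sqrt(-1825))/Q) = Z/2Z.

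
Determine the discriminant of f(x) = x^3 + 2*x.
Δ = -32

For a depressed cubic x^3 + p x + q the discriminant is Δ = -4 p^3 - 27 q^2 = -4*(2)^3 - 27*(0)^2 = -32 - 0 = -32.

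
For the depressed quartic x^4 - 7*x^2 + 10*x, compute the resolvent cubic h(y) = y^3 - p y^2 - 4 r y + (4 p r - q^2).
h(y) = y^3 + 7*y^2 - 100

Identify coefficients: p = -7, q = 10, r = 0.
Plug into h(y) = y^3 - p y^2 - 4 r y + (4 p r - q^2):
  h(y) = y^3 - (-7) y^2 - 4*(0) y + (4*(-7)*(0) - (10)^2)
       = y^3 + (7) y^2 + (0) y + (-100).
Simplifying: h(y) = y^3 + 7*y^2 - 100.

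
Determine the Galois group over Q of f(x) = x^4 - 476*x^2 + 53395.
Gal(K/Q) = V_4 (Klein four-group, Z/2Z × Z/2Z)

f factors as (x^2 - 295)(x^2 - 181), so the splitting field is K = Q(sqrt(295), sqrt(181)). The elements 295, 181, 53395 are all non-squares in Q, so sqrt(295) and sqrt(181) generate independent quadratic extensions. Thus [K:Q] = 4 and Gal(K/Q) is generated by the two order-2 automorphisms sqrt(295) ↦ -sqrt(295) and sqrt(181) ↦ -sqrt(181), giving V_4.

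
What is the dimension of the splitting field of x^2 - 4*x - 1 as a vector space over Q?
[K:Q] = 2

The discriminant of x^2 + (-4)*x + (-1) is b^2 - 4c = 16 - (-4) = 20. Since 20 is not a perfect square in Q, the polynomial is irreducible over Q. Its two roots generate a degree-2 extension, so [K:Q] = 2.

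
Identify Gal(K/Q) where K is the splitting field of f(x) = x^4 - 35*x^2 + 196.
Gal(K/Q) = Z/2Z (cyclic of order 2)

f factors as (x^2 - 28)(x^2 - 7), so the splitting field is K = Q(sqrt(28), sqrt(7)). The squarefree part of 28 is 7 and the squarefree part of 7 is also 7, so sqrt(28) and sqrt(7) are both rational multiples of sqrt(7). Hence Q(sqrt(28)) = Q(sqrt(7)) = Q(sqrt(7)), and the splitting field collapses to a single degree-2 extension with Galois group Z/2Z.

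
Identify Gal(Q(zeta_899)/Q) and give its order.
|Gal(Q(zeta_899)/Q)| = phi(899) = 840; group ≅ (Z/899Z)^* ≅ Z/28Z × Z/30Z

The n-th cyclotomic polynomial Φ_899(x) is the minimal polynomial of zeta_899 over Q and has degree phi(899) = 840. So Q(zeta_899) is a degree-840 Galois extension with Galois group (Z/899Z)^*. By CRT, (Z/899Z)^* ≅ (Z/29Z)^* × (Z/31Z)^*. Each prime-power unit group is (Z/29Z)^* ≅ Z/28Z; (Z/31Z)^* ≅ Z/30Z. Hence Gal(Q(zeta_899)/Q) ≅ Z/28Z × Z/30Z.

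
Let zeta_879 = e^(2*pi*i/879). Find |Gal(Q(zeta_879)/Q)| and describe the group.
|Gal(Q(zeta_879)/Q)| = phi(879) = 584; group ≅ (Z/879Z)^* ≅ Z/2Z × Z/292Z

The n-th cyclotomic polynomial Φ_879(x) is the minimal polynomial of zeta_879 over Q and has degree phi(879) = 584. So Q(zeta_879) is a degree-584 Galois extension with Galois group (Z/879Z)^*. By CRT, (Z/879Z)^* ≅ (Z/3Z)^* × (Z/293Z)^*. Each prime-power unit group is (Z/3Z)^* ≅ Z/2Z; (Z/293Z)^* ≅ Z/292Z. Hence Gal(Q(zeta_879)/Q) ≅ Z/2Z × Z/292Z.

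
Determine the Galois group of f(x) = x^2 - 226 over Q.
Gal(K/Q) = Z/2Z (cyclic of order 2)

x^2 - 226 is irreducible over Q since 226 is not a rational square. The splitting field Q(sqrt(226)) has degree 2 over Q, and its unique nontrivial automorphism is sqrt(226) ↦ -sqrt(226). Hence Gal(Q(sqrt(226))/Q) = Z/2Z.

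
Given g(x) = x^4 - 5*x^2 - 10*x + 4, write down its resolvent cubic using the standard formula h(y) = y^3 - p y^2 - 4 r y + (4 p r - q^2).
h(y) = y^3 + 5*y^2 - 16*y - 180

Identify coefficients: p = -5, q = -10, r = 4.
Plug into h(y) = y^3 - p y^2 - 4 r y + (4 p r - q^2):
  h(y) = y^3 - (-5) y^2 - 4*(4) y + (4*(-5)*(4) - (-10)^2)
       = y^3 + (5) y^2 + (-16) y + (-180).
Simplifying: h(y) = y^3 + 5*y^2 - 16*y - 180.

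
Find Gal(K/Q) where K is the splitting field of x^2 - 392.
Gal(K/Q) = Z/2Z (cyclic of order 2)

x^2 - 392 is irreducible over Q since 392 is not a rational square. The splitting field Q(sqrt(392)) has degree 2 over Q, and its unique nontrivial automorphism is sqrt(392) ↦ -sqrt(392). Hence Gal(Q(sqrt(392))/Q) = Z/2Z.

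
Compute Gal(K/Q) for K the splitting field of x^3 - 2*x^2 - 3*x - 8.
Gal(K/Q) = S_3 (symmetric group of order 6)

Compute the discriminant of x^3 + (-2)*x^2 + (-3)*x + (-8): Δ = -2704. Since Δ is not a rational square, the Galois group is not contained in A_3; it must be the full S_3 (irreducibility of the cubic rules out anything smaller).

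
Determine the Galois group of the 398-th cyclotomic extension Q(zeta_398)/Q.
|Gal(Q(zeta_398)/Q)| = phi(398) = 198; group ≅ (Z/398Z)^* ≅ Z/198Z

The n-th cyclotomic polynomial Φ_398(x) is the minimal polynomial of zeta_398 over Q and has degree phi(398) = 198. So Q(zeta_398) is a degree-198 Galois extension with Galois group (Z/398Z)^*. By CRT, (Z/398Z)^* ≅ (Z/2Z)^* × (Z/199Z)^*. Each prime-power unit group is (Z/2Z)^* ≅ trivial group (order 1); (Z/199Z)^* ≅ Z/198Z. Hence Gal(Q(zeta_398)/Q) ≅ Z/198Z.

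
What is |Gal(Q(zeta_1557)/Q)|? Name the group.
|Gal(Q(zeta_1557)/Q)| = phi(1557) = 1032; group ≅ (Z/1557Z)^* ≅ Z/6Z × Z/172Z

The n-th cyclotomic polynomial Φ_1557(x) is the minimal polynomial of zeta_1557 over Q and has degree phi(1557) = 1032. So Q(zeta_1557) is a degree-1032 Galois extension with Galois group (Z/1557Z)^*. By CRT, (Z/1557Z)^* ≅ (Z/9Z)^* × (Z/173Z)^*. Each prime-power unit group is (Z/9Z)^* ≅ Z/6Z; (Z/173Z)^* ≅ Z/172Z. Hence Gal(Q(zeta_1557)/Q) ≅ Z/6Z × Z/172Z.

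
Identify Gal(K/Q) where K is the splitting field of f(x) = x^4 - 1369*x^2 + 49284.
Gal(K/Q) = Z/2Z (cyclic of order 2)

f factors as (x^2 - 37)(x^2 - 1332), so the splitting field is K = Q(sqrt(37), sqrt(1332)). The squarefree part of 37 is 37 and the squarefree part of 1332 is also 37, so sqrt(37) and sqrt(1332) are both rational multiples of sqrt(37). Hence Q(sqrt(37)) = Q(sqrt(1332)) = Q(sqrt(37)), and the splitting field collapses to a single degree-2 extension with Galois group Z/2Z.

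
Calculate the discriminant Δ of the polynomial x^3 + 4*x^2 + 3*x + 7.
Δ = -1567

For x^3 + a x^2 + b x + c the discriminant is Δ = 18 a b c - 4 a^3 c + a^2 b^2 - 4 b^3 - 27 c^2.
Plug a = 4, b = 3, c = 7:
  18*(4)*(3)*(7) - 4*(4)^3*(7) + (4)^2*(3)^2 - 4*(3)^3 - 27*(7)^2
  = 1512 + (-1792) + 144 + (-108) + (-1323)
  = -1567.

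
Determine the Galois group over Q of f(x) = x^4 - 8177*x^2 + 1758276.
Gal(K/Q) = Z/2Z (cyclic of order 2)

f factors as (x^2 - 221)(x^2 - 7956), so the splitting field is K = Q(sqrt(221), sqrt(7956)). The squarefree part of 221 is 221 and the squarefree part of 7956 is also 221, so sqrt(221) and sqrt(7956) are both rational multiples of sqrt(221). Hence Q(sqrt(221)) = Q(sqrt(7956)) = Q(sqrt(221)), and the splitting field collapses to a single degree-2 extension with Galois group Z/2Z.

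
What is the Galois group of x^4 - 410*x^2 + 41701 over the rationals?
Gal(K/Q) = V_4 (Klein four-group, Z/2Z × Z/2Z)

f factors as (x^2 - 187)(x^2 - 223), so the splitting field is K = Q(sqrt(187), sqrt(223)). The elements 187, 223, 41701 are all non-squares in Q, so sqrt(187) and sqrt(223) generate independent quadratic extensions. Thus [K:Q] = 4 and Gal(K/Q) is generated by the two order-2 automorphisms sqrt(187) ↦ -sqrt(187) and sqrt(223) ↦ -sqrt(223), giving V_4.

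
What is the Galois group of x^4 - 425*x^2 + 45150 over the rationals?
Gal(K/Q) = V_4 (Klein four-group, Z/2Z × Z/2Z)

f factors as (x^2 - 215)(x^2 - 210), so the splitting field is K = Q(sqrt(215), sqrt(210)). The elements 215, 210, 45150 are all non-squares in Q, so sqrt(215) and sqrt(210) generate independent quadratic extensions. Thus [K:Q] = 4 and Gal(K/Q) is generated by the two order-2 automorphisms sqrt(215) ↦ -sqrt(215) and sqrt(210) ↦ -sqrt(210), giving V_4.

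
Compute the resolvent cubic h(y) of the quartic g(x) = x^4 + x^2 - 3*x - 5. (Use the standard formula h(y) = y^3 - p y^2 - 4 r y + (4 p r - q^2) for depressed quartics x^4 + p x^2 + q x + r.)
h(y) = y^3 - y^2 + 20*y - 29

Identify coefficients: p = 1, q = -3, r = -5.
Plug into h(y) = y^3 - p y^2 - 4 r y + (4 p r - q^2):
  h(y) = y^3 - (1) y^2 - 4*(-5) y + (4*(1)*(-5) - (-3)^2)
       = y^3 + (-1) y^2 + (20) y + (-29).
Simplifying: h(y) = y^3 - y^2 + 20*y - 29.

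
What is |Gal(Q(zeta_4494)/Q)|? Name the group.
|Gal(Q(zeta_4494)/Q)| = phi(4494) = 1272; group ≅ (Z/4494Z)^* ≅ Z/2Z × Z/6Z × Z/106Z

The n-th cyclotomic polynomial Φ_4494(x) is the minimal polynomial of zeta_4494 over Q and has degree phi(4494) = 1272. So Q(zeta_4494) is a degree-1272 Galois extension with Galois group (Z/4494Z)^*. By CRT, (Z/4494Z)^* ≅ (Z/2Z)^* × (Z/3Z)^* × (Z/7Z)^* × (Z/107Z)^*. Each prime-power unit group is (Z/2Z)^* ≅ trivial group (order 1); (Z/3Z)^* ≅ Z/2Z; (Z/7Z)^* ≅ Z/6Z; (Z/107Z)^* ≅ Z/106Z. Hence Gal(Q(zeta_4494)/Q) ≅ Z/2Z × Z/6Z × Z/106Z.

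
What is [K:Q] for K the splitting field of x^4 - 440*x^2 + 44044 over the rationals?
[K:Q] = 4

f factors as (x^2 - 154)(x^2 - 286); the splitting field is K = Q(sqrt(154), sqrt(286)). Since 154, 286, and 44044 are all non-squares in Q, the three subfields Q(sqrt(154)), Q(sqrt(286)), Q(sqrt(44044)) are distinct degree-2 extensions, so [K:Q] = 4 (Klein four Galois group).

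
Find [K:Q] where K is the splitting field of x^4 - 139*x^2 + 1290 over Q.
[K:Q] = 4

f factors as (x^2 - 129)(x^2 - 10); the splitting field is K = Q(sqrt(129), sqrt(10)). Since 129, 10, and 1290 are all non-squares in Q, the three subfields Q(sqrt(129)), Q(sqrt(10)), Q(sqrt(1290)) are distinct degree-2 extensions, so [K:Q] = 4 (Klein four Galois group).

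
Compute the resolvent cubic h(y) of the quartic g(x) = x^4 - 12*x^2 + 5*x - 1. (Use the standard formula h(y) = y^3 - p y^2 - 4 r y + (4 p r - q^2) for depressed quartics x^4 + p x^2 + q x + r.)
h(y) = y^3 + 12*y^2 + 4*y + 23

Identify coefficients: p = -12, q = 5, r = -1.
Plug into h(y) = y^3 - p y^2 - 4 r y + (4 p r - q^2):
  h(y) = y^3 - (-12) y^2 - 4*(-1) y + (4*(-12)*(-1) - (5)^2)
       = y^3 + (12) y^2 + (4) y + (23).
Simplifying: h(y) = y^3 + 12*y^2 + 4*y + 23.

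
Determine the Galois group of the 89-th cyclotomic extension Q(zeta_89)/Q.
|Gal(Q(zeta_89)/Q)| = phi(89) = 88; group ≅ (Z/89Z)^* ≅ Z/88Z

The n-th cyclotomic polynomial Φ_89(x) is the minimal polynomial of zeta_89 over Q and has degree phi(89) = 88. So Q(zeta_89) is a degree-88 Galois extension with Galois group (Z/89Z)^*. (Z/89Z)^* is cyclic since 89 is an odd prime power (or 4). Hence Gal(Q(zeta_89)/Q) ≅ Z/88Z.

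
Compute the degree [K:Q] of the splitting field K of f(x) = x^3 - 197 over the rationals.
[K:Q] = 6

x^3 - 197 has one real root r = 197^(1/3) and two complex roots r*zeta_3, r*zeta_3^2 where zeta_3 = e^(2*pi*i/3). The splitting field is Q(r, zeta_3). [Q(r):Q] = 3 and [Q(zeta_3):Q] = 2 with gcd = 1, so [Q(r, zeta_3):Q] = 3 * 2 = 6.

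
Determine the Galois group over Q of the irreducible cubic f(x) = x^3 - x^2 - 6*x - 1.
Gal(K/Q) = S_3 (symmetric group of order 6)

Compute the discriminant of x^3 + (-1)*x^2 + (-6)*x + (-1): Δ = 761. Since Δ is not a rational square, the Galois group is not contained in A_3; it must be the full S_3 (irreducibility of the cubic rules out anything smaller).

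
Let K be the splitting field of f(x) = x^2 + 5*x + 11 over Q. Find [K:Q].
[K:Q] = 2

The discriminant of x^2 + (5)*x + (11) is b^2 - 4c = 25 - (44) = -19. Since -19 is not a perfect square in Q, the polynomial is irreducible over Q. Its two roots generate a degree-2 extension, so [K:Q] = 2.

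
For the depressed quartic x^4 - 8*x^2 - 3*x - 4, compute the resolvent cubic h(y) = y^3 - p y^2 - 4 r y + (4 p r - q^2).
h(y) = y^3 + 8*y^2 + 16*y + 119

Identify coefficients: p = -8, q = -3, r = -4.
Plug into h(y) = y^3 - p y^2 - 4 r y + (4 p r - q^2):
  h(y) = y^3 - (-8) y^2 - 4*(-4) y + (4*(-8)*(-4) - (-3)^2)
       = y^3 + (8) y^2 + (16) y + (119).
Simplifying: h(y) = y^3 + 8*y^2 + 16*y + 119.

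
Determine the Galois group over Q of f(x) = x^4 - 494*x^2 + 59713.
Gal(K/Q) = V_4 (Klein four-group, Z/2Z × Z/2Z)

f factors as (x^2 - 283)(x^2 - 211), so the splitting field is K = Q(sqrt(283), sqrt(211)). The elements 283, 211, 59713 are all non-squares in Q, so sqrt(283) and sqrt(211) generate independent quadratic extensions. Thus [K:Q] = 4 and Gal(K/Q) is generated by the two order-2 automorphisms sqrt(283) ↦ -sqrt(283) and sqrt(211) ↦ -sqrt(211), giving V_4.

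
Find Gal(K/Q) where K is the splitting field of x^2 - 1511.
Gal(K/Q) = Z/2Z (cyclic of order 2)

x^2 - 1511 is irreducible over Q since 1511 is not a rational square. The splitting field Q(sqrt(1511)) has degree 2 over Q, and its unique nontrivial automorphism is sqrt(1511) ↦ -sqrt(1511). Hence Gal(Q(sqrt(1511))/Q) = Z/2Z.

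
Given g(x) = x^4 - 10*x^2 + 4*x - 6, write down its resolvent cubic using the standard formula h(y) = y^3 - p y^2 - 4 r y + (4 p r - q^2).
h(y) = y^3 + 10*y^2 + 24*y + 224

Identify coefficients: p = -10, q = 4, r = -6.
Plug into h(y) = y^3 - p y^2 - 4 r y + (4 p r - q^2):
  h(y) = y^3 - (-10) y^2 - 4*(-6) y + (4*(-10)*(-6) - (4)^2)
       = y^3 + (10) y^2 + (24) y + (224).
Simplifying: h(y) = y^3 + 10*y^2 + 24*y + 224.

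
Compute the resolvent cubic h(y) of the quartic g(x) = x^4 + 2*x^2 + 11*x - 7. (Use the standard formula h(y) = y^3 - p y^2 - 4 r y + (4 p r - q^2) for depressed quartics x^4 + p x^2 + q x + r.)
h(y) = y^3 - 2*y^2 + 28*y - 177

Identify coefficients: p = 2, q = 11, r = -7.
Plug into h(y) = y^3 - p y^2 - 4 r y + (4 p r - q^2):
  h(y) = y^3 - (2) y^2 - 4*(-7) y + (4*(2)*(-7) - (11)^2)
       = y^3 + (-2) y^2 + (28) y + (-177).
Simplifying: h(y) = y^3 - 2*y^2 + 28*y - 177.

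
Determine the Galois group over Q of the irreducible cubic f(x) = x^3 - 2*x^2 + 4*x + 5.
Gal(K/Q) = S_3 (symmetric group of order 6)

Compute the discriminant of x^3 + (-2)*x^2 + (4)*x + (5): Δ = -1427. Since Δ is not a rational square, the Galois group is not contained in A_3; it must be the full S_3 (irreducibility of the cubic rules out anything smaller).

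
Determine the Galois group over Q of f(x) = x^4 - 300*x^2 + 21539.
Gal(K/Q) = V_4 (Klein four-group, Z/2Z × Z/2Z)

f factors as (x^2 - 119)(x^2 - 181), so the splitting field is K = Q(sqrt(119), sqrt(181)). The elements 119, 181, 21539 are all non-squares in Q, so sqrt(119) and sqrt(181) generate independent quadratic extensions. Thus [K:Q] = 4 and Gal(K/Q) is generated by the two order-2 automorphisms sqrt(119) ↦ -sqrt(119) and sqrt(181) ↦ -sqrt(181), giving V_4.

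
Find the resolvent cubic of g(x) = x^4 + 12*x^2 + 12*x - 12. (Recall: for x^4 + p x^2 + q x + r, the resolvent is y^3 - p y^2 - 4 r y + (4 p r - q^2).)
h(y) = y^3 - 12*y^2 + 48*y - 720

Identify coefficients: p = 12, q = 12, r = -12.
Plug into h(y) = y^3 - p y^2 - 4 r y + (4 p r - q^2):
  h(y) = y^3 - (12) y^2 - 4*(-12) y + (4*(12)*(-12) - (12)^2)
       = y^3 + (-12) y^2 + (48) y + (-720).
Simplifying: h(y) = y^3 - 12*y^2 + 48*y - 720.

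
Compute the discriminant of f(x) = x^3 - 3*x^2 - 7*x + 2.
Δ = 2677

For x^3 + a x^2 + b x + c the discriminant is Δ = 18 a b c - 4 a^3 c + a^2 b^2 - 4 b^3 - 27 c^2.
Plug a = -3, b = -7, c = 2:
  18*(-3)*(-7)*(2) - 4*(-3)^3*(2) + (-3)^2*(-7)^2 - 4*(-7)^3 - 27*(2)^2
  = 756 + (216) + 441 + (1372) + (-108)
  = 2677.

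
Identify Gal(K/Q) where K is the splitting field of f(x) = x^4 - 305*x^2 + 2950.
Gal(K/Q) = V_4 (Klein four-group, Z/2Z × Z/2Z)

f factors as (x^2 - 10)(x^2 - 295), so the splitting field is K = Q(sqrt(10), sqrt(295)). The elements 10, 295, 2950 are all non-squares in Q, so sqrt(10) and sqrt(295) generate independent quadratic extensions. Thus [K:Q] = 4 and Gal(K/Q) is generated by the two order-2 automorphisms sqrt(10) ↦ -sqrt(10) and sqrt(295) ↦ -sqrt(295), giving V_4.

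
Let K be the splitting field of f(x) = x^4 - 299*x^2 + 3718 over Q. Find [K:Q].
[K:Q] = 4

f factors as (x^2 - 13)(x^2 - 286); the splitting field is K = Q(sqrt(13), sqrt(286)). Since 13, 286, and 3718 are all non-squares in Q, the three subfields Q(sqrt(13)), Q(sqrt(286)), Q(sqrt(3718)) are distinct degree-2 extensions, so [K:Q] = 4 (Klein four Galois group).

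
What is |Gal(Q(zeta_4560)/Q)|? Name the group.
|Gal(Q(zeta_4560)/Q)| = phi(4560) = 1152; group ≅ (Z/4560Z)^* ≅ Z/2Z × Z/2Z × Z/4Z × Z/4Z × Z/18Z

The n-th cyclotomic polynomial Φ_4560(x) is the minimal polynomial of zeta_4560 over Q and has degree phi(4560) = 1152. So Q(zeta_4560) is a degree-1152 Galois extension with Galois group (Z/4560Z)^*. By CRT, (Z/4560Z)^* ≅ (Z/16Z)^* × (Z/3Z)^* × (Z/5Z)^* × (Z/19Z)^*. Each prime-power unit group is (Z/16Z)^* ≅ Z/2Z × Z/4Z; (Z/3Z)^* ≅ Z/2Z; (Z/5Z)^* ≅ Z/4Z; (Z/19Z)^* ≅ Z/18Z. Hence Gal(Q(zeta_4560)/Q) ≅ Z/2Z × Z/2Z × Z/4Z × Z/4Z × Z/18Z.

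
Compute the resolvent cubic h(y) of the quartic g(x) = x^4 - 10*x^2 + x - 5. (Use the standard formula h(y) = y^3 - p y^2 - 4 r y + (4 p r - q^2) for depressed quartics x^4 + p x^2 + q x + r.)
h(y) = y^3 + 10*y^2 + 20*y + 199

Identify coefficients: p = -10, q = 1, r = -5.
Plug into h(y) = y^3 - p y^2 - 4 r y + (4 p r - q^2):
  h(y) = y^3 - (-10) y^2 - 4*(-5) y + (4*(-10)*(-5) - (1)^2)
       = y^3 + (10) y^2 + (20) y + (199).
Simplifying: h(y) = y^3 + 10*y^2 + 20*y + 199.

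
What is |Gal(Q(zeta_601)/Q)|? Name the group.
|Gal(Q(zeta_601)/Q)| = phi(601) = 600; group ≅ (Z/601Z)^* ≅ Z/600Z

The n-th cyclotomic polynomial Φ_601(x) is the minimal polynomial of zeta_601 over Q and has degree phi(601) = 600. So Q(zeta_601) is a degree-600 Galois extension with Galois group (Z/601Z)^*. (Z/601Z)^* is cyclic since 601 is an odd prime power (or 4). Hence Gal(Q(zeta_601)/Q) ≅ Z/600Z.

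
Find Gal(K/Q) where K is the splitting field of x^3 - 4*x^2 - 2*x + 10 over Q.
Gal(K/Q) = S_3 (symmetric group of order 6)

Compute the discriminant of x^3 + (-4)*x^2 + (-2)*x + (10): Δ = 1396. Since Δ is not a rational square, the Galois group is not contained in A_3; it must be the full S_3 (irreducibility of the cubic rules out anything smaller).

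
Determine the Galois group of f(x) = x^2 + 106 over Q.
Gal(K/Q) = Z/2Z (cyclic of order 2)

x^2 + 106 is irreducible over Q since -106 is not a rational square. The splitting field Q(sqrt(-106)) has degree 2 over Q, and its unique nontrivial automorphism is sqrt(-106) ↦ -sqrt(-106). Hence Gal(Q(sqrt(-106))/Q) = Z/2Z.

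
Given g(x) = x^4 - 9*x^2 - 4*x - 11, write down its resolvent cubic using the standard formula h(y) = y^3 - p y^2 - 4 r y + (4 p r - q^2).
h(y) = y^3 + 9*y^2 + 44*y + 380

Identify coefficients: p = -9, q = -4, r = -11.
Plug into h(y) = y^3 - p y^2 - 4 r y + (4 p r - q^2):
  h(y) = y^3 - (-9) y^2 - 4*(-11) y + (4*(-9)*(-11) - (-4)^2)
       = y^3 + (9) y^2 + (44) y + (380).
Simplifying: h(y) = y^3 + 9*y^2 + 44*y + 380.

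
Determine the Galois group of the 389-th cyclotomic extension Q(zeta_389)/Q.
|Gal(Q(zeta_389)/Q)| = phi(389) = 388; group ≅ (Z/389Z)^* ≅ Z/388Z

The n-th cyclotomic polynomial Φ_389(x) is the minimal polynomial of zeta_389 over Q and has degree phi(389) = 388. So Q(zeta_389) is a degree-388 Galois extension with Galois group (Z/389Z)^*. (Z/389Z)^* is cyclic since 389 is an odd prime power (or 4). Hence Gal(Q(zeta_389)/Q) ≅ Z/388Z.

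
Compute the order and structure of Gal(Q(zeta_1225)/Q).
|Gal(Q(zeta_1225)/Q)| = phi(1225) = 840; group ≅ (Z/1225Z)^* ≅ Z/20Z × Z/42Z

The n-th cyclotomic polynomial Φ_1225(x) is the minimal polynomial of zeta_1225 over Q and has degree phi(1225) = 840. So Q(zeta_1225) is a degree-840 Galois extension with Galois group (Z/1225Z)^*. By CRT, (Z/1225Z)^* ≅ (Z/25Z)^* × (Z/49Z)^*. Each prime-power unit group is (Z/25Z)^* ≅ Z/20Z; (Z/49Z)^* ≅ Z/42Z. Hence Gal(Q(zeta_1225)/Q) ≅ Z/20Z × Z/42Z.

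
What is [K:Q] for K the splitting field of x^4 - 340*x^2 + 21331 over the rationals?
[K:Q] = 4

f factors as (x^2 - 83)(x^2 - 257); the splitting field is K = Q(sqrt(83), sqrt(257)). Since 83, 257, and 21331 are all non-squares in Q, the three subfields Q(sqrt(83)), Q(sqrt(257)), Q(sqrt(21331)) are distinct degree-2 extensions, so [K:Q] = 4 (Klein four Galois group).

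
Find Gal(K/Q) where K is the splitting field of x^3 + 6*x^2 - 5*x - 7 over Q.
Gal(K/Q) = S_3 (symmetric group of order 6)

Compute the discriminant of x^3 + (6)*x^2 + (-5)*x + (-7): Δ = 9905. Since Δ is not a rational square, the Galois group is not contained in A_3; it must be the full S_3 (irreducibility of the cubic rules out anything smaller).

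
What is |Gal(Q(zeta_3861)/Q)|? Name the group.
|Gal(Q(zeta_3861)/Q)| = phi(3861) = 2160; group ≅ (Z/3861Z)^* ≅ Z/10Z × Z/12Z × Z/18Z

The n-th cyclotomic polynomial Φ_3861(x) is the minimal polynomial of zeta_3861 over Q and has degree phi(3861) = 2160. So Q(zeta_3861) is a degree-2160 Galois extension with Galois group (Z/3861Z)^*. By CRT, (Z/3861Z)^* ≅ (Z/27Z)^* × (Z/11Z)^* × (Z/13Z)^*. Each prime-power unit group is (Z/27Z)^* ≅ Z/18Z; (Z/11Z)^* ≅ Z/10Z; (Z/13Z)^* ≅ Z/12Z. Hence Gal(Q(zeta_3861)/Q) ≅ Z/10Z × Z/12Z × Z/18Z.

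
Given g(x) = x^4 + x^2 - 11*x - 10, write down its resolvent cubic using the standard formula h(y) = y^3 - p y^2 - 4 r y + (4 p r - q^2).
h(y) = y^3 - y^2 + 40*y - 161

Identify coefficients: p = 1, q = -11, r = -10.
Plug into h(y) = y^3 - p y^2 - 4 r y + (4 p r - q^2):
  h(y) = y^3 - (1) y^2 - 4*(-10) y + (4*(1)*(-10) - (-11)^2)
       = y^3 + (-1) y^2 + (40) y + (-161).
Simplifying: h(y) = y^3 - y^2 + 40*y - 161.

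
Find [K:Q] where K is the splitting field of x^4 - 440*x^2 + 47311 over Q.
[K:Q] = 4

f factors as (x^2 - 187)(x^2 - 253); the splitting field is K = Q(sqrt(187), sqrt(253)). Since 187, 253, and 47311 are all non-squares in Q, the three subfields Q(sqrt(187)), Q(sqrt(253)), Q(sqrt(47311)) are distinct degree-2 extensions, so [K:Q] = 4 (Klein four Galois group).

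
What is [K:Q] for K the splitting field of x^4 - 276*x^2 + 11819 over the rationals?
[K:Q] = 4

f factors as (x^2 - 53)(x^2 - 223); the splitting field is K = Q(sqrt(53), sqrt(223)). Since 53, 223, and 11819 are all non-squares in Q, the three subfields Q(sqrt(53)), Q(sqrt(223)), Q(sqrt(11819)) are distinct degree-2 extensions, so [K:Q] = 4 (Klein four Galois group).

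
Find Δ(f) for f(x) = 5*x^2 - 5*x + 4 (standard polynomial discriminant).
Δ = -55

For a quadratic a x^2 + b x + c the discriminant is Δ = b^2 - 4ac = (-5)^2 - 4*(5)*(4) = 25 - (80) = -55.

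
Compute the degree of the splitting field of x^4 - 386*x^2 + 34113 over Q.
[K:Q] = 4

f factors as (x^2 - 137)(x^2 - 249); the splitting field is K = Q(sqrt(137), sqrt(249)). Since 137, 249, and 34113 are all non-squares in Q, the three subfields Q(sqrt(137)), Q(sqrt(249)), Q(sqrt(34113)) are distinct degree-2 extensions, so [K:Q] = 4 (Klein four Galois group).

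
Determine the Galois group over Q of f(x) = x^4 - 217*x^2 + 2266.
Gal(K/Q) = V_4 (Klein four-group, Z/2Z × Z/2Z)

f factors as (x^2 - 11)(x^2 - 206), so the splitting field is K = Q(sqrt(11), sqrt(206)). The elements 11, 206, 2266 are all non-squares in Q, so sqrt(11) and sqrt(206) generate independent quadratic extensions. Thus [K:Q] = 4 and Gal(K/Q) is generated by the two order-2 automorphisms sqrt(11) ↦ -sqrt(11) and sqrt(206) ↦ -sqrt(206), giving V_4.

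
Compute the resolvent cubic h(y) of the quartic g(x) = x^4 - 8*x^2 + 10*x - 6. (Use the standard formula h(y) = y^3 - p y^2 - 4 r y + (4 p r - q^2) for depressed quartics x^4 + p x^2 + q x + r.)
h(y) = y^3 + 8*y^2 + 24*y + 92

Identify coefficients: p = -8, q = 10, r = -6.
Plug into h(y) = y^3 - p y^2 - 4 r y + (4 p r - q^2):
  h(y) = y^3 - (-8) y^2 - 4*(-6) y + (4*(-8)*(-6) - (10)^2)
       = y^3 + (8) y^2 + (24) y + (92).
Simplifying: h(y) = y^3 + 8*y^2 + 24*y + 92.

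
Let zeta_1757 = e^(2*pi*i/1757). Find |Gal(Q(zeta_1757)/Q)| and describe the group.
|Gal(Q(zeta_1757)/Q)| = phi(1757) = 1500; group ≅ (Z/1757Z)^* ≅ Z/6Z × Z/250Z

The n-th cyclotomic polynomial Φ_1757(x) is the minimal polynomial of zeta_1757 over Q and has degree phi(1757) = 1500. So Q(zeta_1757) is a degree-1500 Galois extension with Galois group (Z/1757Z)^*. By CRT, (Z/1757Z)^* ≅ (Z/7Z)^* × (Z/251Z)^*. Each prime-power unit group is (Z/7Z)^* ≅ Z/6Z; (Z/251Z)^* ≅ Z/250Z. Hence Gal(Q(zeta_1757)/Q) ≅ Z/6Z × Z/250Z.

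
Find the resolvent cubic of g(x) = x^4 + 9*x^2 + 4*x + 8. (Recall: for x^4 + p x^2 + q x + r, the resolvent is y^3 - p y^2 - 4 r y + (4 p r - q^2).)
h(y) = y^3 - 9*y^2 - 32*y + 272

Identify coefficients: p = 9, q = 4, r = 8.
Plug into h(y) = y^3 - p y^2 - 4 r y + (4 p r - q^2):
  h(y) = y^3 - (9) y^2 - 4*(8) y + (4*(9)*(8) - (4)^2)
       = y^3 + (-9) y^2 + (-32) y + (272).
Simplifying: h(y) = y^3 - 9*y^2 - 32*y + 272.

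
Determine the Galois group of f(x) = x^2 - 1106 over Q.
Gal(K/Q) = Z/2Z (cyclic of order 2)

x^2 - 1106 is irreducible over Q since 1106 is not a rational square. The splitting field Q(sqrt(1106)) has degree 2 over Q, and its unique nontrivial automorphism is sqrt(1106) ↦ -sqrt(1106). Hence Gal(Q(sqrt(1106))/Q) = Z/2Z.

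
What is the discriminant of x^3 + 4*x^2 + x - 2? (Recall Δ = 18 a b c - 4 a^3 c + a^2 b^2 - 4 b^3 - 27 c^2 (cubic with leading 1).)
Δ = 272

For x^3 + a x^2 + b x + c the discriminant is Δ = 18 a b c - 4 a^3 c + a^2 b^2 - 4 b^3 - 27 c^2.
Plug a = 4, b = 1, c = -2:
  18*(4)*(1)*(-2) - 4*(4)^3*(-2) + (4)^2*(1)^2 - 4*(1)^3 - 27*(-2)^2
  = -144 + (512) + 16 + (-4) + (-108)
  = 272.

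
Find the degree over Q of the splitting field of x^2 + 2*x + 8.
[K:Q] = 2

The discriminant of x^2 + (2)*x + (8) is b^2 - 4c = 4 - (32) = -28. Since -28 is not a perfect square in Q, the polynomial is irreducible over Q. Its two roots generate a degree-2 extension, so [K:Q] = 2.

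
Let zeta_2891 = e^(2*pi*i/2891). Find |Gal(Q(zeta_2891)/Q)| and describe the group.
|Gal(Q(zeta_2891)/Q)| = phi(2891) = 2436; group ≅ (Z/2891Z)^* ≅ Z/42Z × Z/58Z

The n-th cyclotomic polynomial Φ_2891(x) is the minimal polynomial of zeta_2891 over Q and has degree phi(2891) = 2436. So Q(zeta_2891) is a degree-2436 Galois extension with Galois group (Z/2891Z)^*. By CRT, (Z/2891Z)^* ≅ (Z/49Z)^* × (Z/59Z)^*. Each prime-power unit group is (Z/49Z)^* ≅ Z/42Z; (Z/59Z)^* ≅ Z/58Z. Hence Gal(Q(zeta_2891)/Q) ≅ Z/42Z × Z/58Z.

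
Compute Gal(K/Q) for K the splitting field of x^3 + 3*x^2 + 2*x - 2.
Gal(K/Q) = S_3 (symmetric group of order 6)

Compute the discriminant of x^3 + (3)*x^2 + (2)*x + (-2): Δ = -104. Since Δ is not a rational square, the Galois group is not contained in A_3; it must be the full S_3 (irreducibility of the cubic rules out anything smaller).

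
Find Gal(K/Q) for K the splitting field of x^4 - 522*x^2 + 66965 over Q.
Gal(K/Q) = V_4 (Klein four-group, Z/2Z × Z/2Z)

f factors as (x^2 - 227)(x^2 - 295), so the splitting field is K = Q(sqrt(227), sqrt(295)). The elements 227, 295, 66965 are all non-squares in Q, so sqrt(227) and sqrt(295) generate independent quadratic extensions. Thus [K:Q] = 4 and Gal(K/Q) is generated by the two order-2 automorphisms sqrt(227) ↦ -sqrt(227) and sqrt(295) ↦ -sqrt(295), giving V_4.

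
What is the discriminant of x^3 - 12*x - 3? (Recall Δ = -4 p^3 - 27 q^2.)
Δ = 6669

For a depressed cubic x^3 + p x + q the discriminant is Δ = -4 p^3 - 27 q^2 = -4*(-12)^3 - 27*(-3)^2 = 6912 - 243 = 6669.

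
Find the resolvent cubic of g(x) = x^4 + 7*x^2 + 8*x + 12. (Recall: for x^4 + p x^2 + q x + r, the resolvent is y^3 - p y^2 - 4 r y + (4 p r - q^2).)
h(y) = y^3 - 7*y^2 - 48*y + 272

Identify coefficients: p = 7, q = 8, r = 12.
Plug into h(y) = y^3 - p y^2 - 4 r y + (4 p r - q^2):
  h(y) = y^3 - (7) y^2 - 4*(12) y + (4*(7)*(12) - (8)^2)
       = y^3 + (-7) y^2 + (-48) y + (272).
Simplifying: h(y) = y^3 - 7*y^2 - 48*y + 272.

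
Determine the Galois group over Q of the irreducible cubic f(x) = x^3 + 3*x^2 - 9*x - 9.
Gal(K/Q) = S_3 (symmetric group of order 6)

Compute the discriminant of x^3 + (3)*x^2 + (-9)*x + (-9): Δ = 6804. Since Δ is not a rational square, the Galois group is not contained in A_3; it must be the full S_3 (irreducibility of the cubic rules out anything smaller).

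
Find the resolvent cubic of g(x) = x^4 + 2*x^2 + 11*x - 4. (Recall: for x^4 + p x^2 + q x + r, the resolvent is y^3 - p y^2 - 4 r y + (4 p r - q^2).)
h(y) = y^3 - 2*y^2 + 16*y - 153

Identify coefficients: p = 2, q = 11, r = -4.
Plug into h(y) = y^3 - p y^2 - 4 r y + (4 p r - q^2):
  h(y) = y^3 - (2) y^2 - 4*(-4) y + (4*(2)*(-4) - (11)^2)
       = y^3 + (-2) y^2 + (16) y + (-153).
Simplifying: h(y) = y^3 - 2*y^2 + 16*y - 153.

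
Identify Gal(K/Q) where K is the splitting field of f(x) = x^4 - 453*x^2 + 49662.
Gal(K/Q) = V_4 (Klein four-group, Z/2Z × Z/2Z)

f factors as (x^2 - 267)(x^2 - 186), so the splitting field is K = Q(sqrt(267), sqrt(186)). The elements 267, 186, 49662 are all non-squares in Q, so sqrt(267) and sqrt(186) generate independent quadratic extensions. Thus [K:Q] = 4 and Gal(K/Q) is generated by the two order-2 automorphisms sqrt(267) ↦ -sqrt(267) and sqrt(186) ↦ -sqrt(186), giving V_4.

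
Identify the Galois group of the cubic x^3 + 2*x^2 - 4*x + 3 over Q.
Gal(K/Q) = S_3 (symmetric group of order 6)

Compute the discriminant of x^3 + (2)*x^2 + (-4)*x + (3): Δ = -451. Since Δ is not a rational square, the Galois group is not contained in A_3; it must be the full S_3 (irreducibility of the cubic rules out anything smaller).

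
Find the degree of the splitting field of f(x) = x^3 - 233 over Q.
[K:Q] = 6

x^3 - 233 has one real root r = 233^(1/3) and two complex roots r*zeta_3, r*zeta_3^2 where zeta_3 = e^(2*pi*i/3). The splitting field is Q(r, zeta_3). [Q(r):Q] = 3 and [Q(zeta_3):Q] = 2 with gcd = 1, so [Q(r, zeta_3):Q] = 3 * 2 = 6.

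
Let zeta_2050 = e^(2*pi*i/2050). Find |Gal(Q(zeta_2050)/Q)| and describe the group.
|Gal(Q(zeta_2050)/Q)| = phi(2050) = 800; group ≅ (Z/2050Z)^* ≅ Z/20Z × Z/40Z

The n-th cyclotomic polynomial Φ_2050(x) is the minimal polynomial of zeta_2050 over Q and has degree phi(2050) = 800. So Q(zeta_2050) is a degree-800 Galois extension with Galois group (Z/2050Z)^*. By CRT, (Z/2050Z)^* ≅ (Z/2Z)^* × (Z/25Z)^* × (Z/41Z)^*. Each prime-power unit group is (Z/2Z)^* ≅ trivial group (order 1); (Z/25Z)^* ≅ Z/20Z; (Z/41Z)^* ≅ Z/40Z. Hence Gal(Q(zeta_2050)/Q) ≅ Z/20Z × Z/40Z.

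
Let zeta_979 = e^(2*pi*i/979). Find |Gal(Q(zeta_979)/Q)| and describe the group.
|Gal(Q(zeta_979)/Q)| = phi(979) = 880; group ≅ (Z/979Z)^* ≅ Z/10Z × Z/88Z

The n-th cyclotomic polynomial Φ_979(x) is the minimal polynomial of zeta_979 over Q and has degree phi(979) = 880. So Q(zeta_979) is a degree-880 Galois extension with Galois group (Z/979Z)^*. By CRT, (Z/979Z)^* ≅ (Z/11Z)^* × (Z/89Z)^*. Each prime-power unit group is (Z/11Z)^* ≅ Z/10Z; (Z/89Z)^* ≅ Z/88Z. Hence Gal(Q(zeta_979)/Q) ≅ Z/10Z × Z/88Z.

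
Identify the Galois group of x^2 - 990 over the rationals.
Gal(K/Q) = Z/2Z (cyclic of order 2)

x^2 - 990 is irreducible over Q since 990 is not a rational square. The splitting field Q(sqrt(990)) has degree 2 over Q, and its unique nontrivial automorphism is sqrt(990) ↦ -sqrt(990). Hence Gal(Q(sqrt(990))/Q) = Z/2Z.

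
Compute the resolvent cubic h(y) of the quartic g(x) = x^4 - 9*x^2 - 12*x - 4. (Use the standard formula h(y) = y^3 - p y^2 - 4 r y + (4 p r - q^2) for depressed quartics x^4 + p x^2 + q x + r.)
h(y) = y^3 + 9*y^2 + 16*y

Identify coefficients: p = -9, q = -12, r = -4.
Plug into h(y) = y^3 - p y^2 - 4 r y + (4 p r - q^2):
  h(y) = y^3 - (-9) y^2 - 4*(-4) y + (4*(-9)*(-4) - (-12)^2)
       = y^3 + (9) y^2 + (16) y + (0).
Simplifying: h(y) = y^3 + 9*y^2 + 16*y.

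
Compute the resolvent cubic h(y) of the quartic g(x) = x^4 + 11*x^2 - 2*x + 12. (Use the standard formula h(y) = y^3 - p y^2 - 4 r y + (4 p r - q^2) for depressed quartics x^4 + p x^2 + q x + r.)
h(y) = y^3 - 11*y^2 - 48*y + 524

Identify coefficients: p = 11, q = -2, r = 12.
Plug into h(y) = y^3 - p y^2 - 4 r y + (4 p r - q^2):
  h(y) = y^3 - (11) y^2 - 4*(12) y + (4*(11)*(12) - (-2)^2)
       = y^3 + (-11) y^2 + (-48) y + (524).
Simplifying: h(y) = y^3 - 11*y^2 - 48*y + 524.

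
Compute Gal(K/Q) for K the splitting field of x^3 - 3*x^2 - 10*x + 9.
Gal(K/Q) = S_3 (symmetric group of order 6)

Compute the discriminant of x^3 + (-3)*x^2 + (-10)*x + (9): Δ = 8545. Since Δ is not a rational square, the Galois group is not contained in A_3; it must be the full S_3 (irreducibility of the cubic rules out anything smaller).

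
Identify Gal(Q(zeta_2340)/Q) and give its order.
|Gal(Q(zeta_2340)/Q)| = phi(2340) = 576; group ≅ (Z/2340Z)^* ≅ Z/2Z × Z/4Z × Z/6Z × Z/12Z

The n-th cyclotomic polynomial Φ_2340(x) is the minimal polynomial of zeta_2340 over Q and has degree phi(2340) = 576. So Q(zeta_2340) is a degree-576 Galois extension with Galois group (Z/2340Z)^*. By CRT, (Z/2340Z)^* ≅ (Z/4Z)^* × (Z/9Z)^* × (Z/5Z)^* × (Z/13Z)^*. Each prime-power unit group is (Z/4Z)^* ≅ Z/2Z; (Z/9Z)^* ≅ Z/6Z; (Z/5Z)^* ≅ Z/4Z; (Z/13Z)^* ≅ Z/12Z. Hence Gal(Q(zeta_2340)/Q) ≅ Z/2Z × Z/4Z × Z/6Z × Z/12Z.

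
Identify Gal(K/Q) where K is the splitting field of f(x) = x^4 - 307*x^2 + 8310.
Gal(K/Q) = V_4 (Klein four-group, Z/2Z × Z/2Z)

f factors as (x^2 - 30)(x^2 - 277), so the splitting field is K = Q(sqrt(30), sqrt(277)). The elements 30, 277, 8310 are all non-squares in Q, so sqrt(30) and sqrt(277) generate independent quadratic extensions. Thus [K:Q] = 4 and Gal(K/Q) is generated by the two order-2 automorphisms sqrt(30) ↦ -sqrt(30) and sqrt(277) ↦ -sqrt(277), giving V_4.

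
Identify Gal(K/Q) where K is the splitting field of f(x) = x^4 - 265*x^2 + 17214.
Gal(K/Q) = V_4 (Klein four-group, Z/2Z × Z/2Z)

f factors as (x^2 - 114)(x^2 - 151), so the splitting field is K = Q(sqrt(114), sqrt(151)). The elements 114, 151, 17214 are all non-squares in Q, so sqrt(114) and sqrt(151) generate independent quadratic extensions. Thus [K:Q] = 4 and Gal(K/Q) is generated by the two order-2 automorphisms sqrt(114) ↦ -sqrt(114) and sqrt(151) ↦ -sqrt(151), giving V_4.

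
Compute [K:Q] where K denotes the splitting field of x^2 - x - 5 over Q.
[K:Q] = 2

The discriminant of x^2 + (-1)*x + (-5) is b^2 - 4c = 1 - (-20) = 21. Since 21 is not a perfect square in Q, the polynomial is irreducible over Q. Its two roots generate a degree-2 extension, so [K:Q] = 2.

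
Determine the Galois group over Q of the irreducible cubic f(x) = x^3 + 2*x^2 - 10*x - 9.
Gal(K/Q) = S_3 (symmetric group of order 6)

Compute the discriminant of x^3 + (2)*x^2 + (-10)*x + (-9): Δ = 5741. Since Δ is not a rational square, the Galois group is not contained in A_3; it must be the full S_3 (irreducibility of the cubic rules out anything smaller).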